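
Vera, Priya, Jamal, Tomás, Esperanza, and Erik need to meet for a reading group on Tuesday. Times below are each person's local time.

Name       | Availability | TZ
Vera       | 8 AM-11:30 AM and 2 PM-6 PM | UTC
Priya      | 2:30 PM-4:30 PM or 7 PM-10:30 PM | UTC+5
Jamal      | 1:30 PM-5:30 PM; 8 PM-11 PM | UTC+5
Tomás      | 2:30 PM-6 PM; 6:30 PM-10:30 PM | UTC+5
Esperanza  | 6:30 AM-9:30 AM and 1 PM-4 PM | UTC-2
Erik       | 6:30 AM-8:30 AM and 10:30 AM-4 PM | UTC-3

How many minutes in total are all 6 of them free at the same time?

Vera in UTC: 08:00-11:30, 14:00-18:00.
Priya in UTC: 09:30-11:30, 14:00-17:30 (subtract 5h to convert from UTC+5).
Jamal in UTC: 08:30-12:30, 15:00-18:00 (subtract 5h to convert from UTC+5).
Tomás in UTC: 09:30-13:00, 13:30-17:30 (subtract 5h to convert from UTC+5).
Esperanza in UTC: 08:30-11:30, 15:00-18:00 (add 2h to convert from UTC-2).
Erik in UTC: 09:30-11:30, 13:30-19:00 (add 3h to convert from UTC-3).
Vera ∩ Priya: 09:30-11:30, 14:00-17:30.
Vera ∩ Priya ∩ Jamal: 09:30-11:30, 15:00-17:30.
Vera ∩ Priya ∩ Jamal ∩ Tomás: 09:30-11:30, 15:00-17:30.
Vera ∩ Priya ∩ Jamal ∩ Tomás ∩ Esperanza: 09:30-11:30, 15:00-17:30.
Vera ∩ Priya ∩ Jamal ∩ Tomás ∩ Esperanza ∩ Erik: 09:30-11:30, 15:00-17:30.
Summing the common windows: 120 + 150 = 270 minutes.

270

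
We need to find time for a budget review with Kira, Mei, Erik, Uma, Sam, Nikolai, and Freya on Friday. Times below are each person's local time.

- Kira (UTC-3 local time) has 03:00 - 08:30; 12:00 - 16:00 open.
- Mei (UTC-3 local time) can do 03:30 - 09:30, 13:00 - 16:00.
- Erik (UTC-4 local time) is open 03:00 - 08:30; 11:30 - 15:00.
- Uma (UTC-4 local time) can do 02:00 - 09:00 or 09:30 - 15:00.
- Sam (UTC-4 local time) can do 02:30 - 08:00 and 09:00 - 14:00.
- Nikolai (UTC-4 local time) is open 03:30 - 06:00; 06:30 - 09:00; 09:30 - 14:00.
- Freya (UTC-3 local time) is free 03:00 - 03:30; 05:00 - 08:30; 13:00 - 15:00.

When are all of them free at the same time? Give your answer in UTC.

Kira in UTC: 06:00-11:30, 15:00-19:00 (add 3h to convert from UTC-3).
Mei in UTC: 06:30-12:30, 16:00-19:00 (add 3h to convert from UTC-3).
Erik in UTC: 07:00-12:30, 15:30-19:00 (add 4h to convert from UTC-4).
Uma in UTC: 06:00-13:00, 13:30-19:00 (add 4h to convert from UTC-4).
Sam in UTC: 06:30-12:00, 13:00-18:00 (add 4h to convert from UTC-4).
Nikolai in UTC: 07:30-10:00, 10:30-13:00, 13:30-18:00 (add 4h to convert from UTC-4).
Freya in UTC: 06:00-06:30, 08:00-11:30, 16:00-18:00 (add 3h to convert from UTC-3).
Kira ∩ Mei: 06:30-11:30, 16:00-19:00.
Kira ∩ Mei ∩ Erik: 07:00-11:30, 16:00-19:00.
Kira ∩ Mei ∩ Erik ∩ Uma: 07:00-11:30, 16:00-19:00.
Kira ∩ Mei ∩ Erik ∩ Uma ∩ Sam: 07:00-11:30, 16:00-18:00.
Kira ∩ Mei ∩ Erik ∩ Uma ∩ Sam ∩ Nikolai: 07:30-10:00, 10:30-11:30, 16:00-18:00.
Kira ∩ Mei ∩ Erik ∩ Uma ∩ Sam ∩ Nikolai ∩ Freya: 08:00-10:00, 10:30-11:30, 16:00-18:00.

08:00-10:00, 10:30-11:30, 16:00-18:00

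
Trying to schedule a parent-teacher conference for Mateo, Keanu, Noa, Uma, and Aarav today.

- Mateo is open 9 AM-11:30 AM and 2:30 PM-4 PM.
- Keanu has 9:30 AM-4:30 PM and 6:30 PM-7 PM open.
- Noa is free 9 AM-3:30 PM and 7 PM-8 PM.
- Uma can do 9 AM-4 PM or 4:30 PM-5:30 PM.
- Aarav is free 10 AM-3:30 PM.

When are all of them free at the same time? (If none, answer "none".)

10:00-11:30, 14:30-15:30

Mateo ∩ Keanu: 09:30-11:30, 14:30-16:00.
Mateo ∩ Keanu ∩ Noa: 09:30-11:30, 14:30-15:30.
Mateo ∩ Keanu ∩ Noa ∩ Uma: 09:30-11:30, 14:30-15:30.
Mateo ∩ Keanu ∩ Noa ∩ Uma ∩ Aarav: 10:00-11:30, 14:30-15:30.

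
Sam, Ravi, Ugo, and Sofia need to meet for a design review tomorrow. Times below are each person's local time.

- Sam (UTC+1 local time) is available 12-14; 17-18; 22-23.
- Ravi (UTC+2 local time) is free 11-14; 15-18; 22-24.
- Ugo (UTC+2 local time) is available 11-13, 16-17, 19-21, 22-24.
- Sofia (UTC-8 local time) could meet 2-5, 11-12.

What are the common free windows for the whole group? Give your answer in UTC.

none

Sam in UTC: 11:00-13:00, 16:00-17:00, 21:00-22:00 (subtract 1h to convert from UTC+1).
Ravi in UTC: 09:00-12:00, 13:00-16:00, 20:00-22:00 (subtract 2h to convert from UTC+2).
Ugo in UTC: 09:00-11:00, 14:00-15:00, 17:00-19:00, 20:00-22:00 (subtract 2h to convert from UTC+2).
Sofia in UTC: 10:00-13:00, 19:00-20:00 (add 8h to convert from UTC-8).
Sam ∩ Ravi: 11:00-12:00, 21:00-22:00.
Sam ∩ Ravi ∩ Ugo: 21:00-22:00.
Sam ∩ Ravi ∩ Ugo ∩ Sofia: ∅.
There is no time when everyone is free.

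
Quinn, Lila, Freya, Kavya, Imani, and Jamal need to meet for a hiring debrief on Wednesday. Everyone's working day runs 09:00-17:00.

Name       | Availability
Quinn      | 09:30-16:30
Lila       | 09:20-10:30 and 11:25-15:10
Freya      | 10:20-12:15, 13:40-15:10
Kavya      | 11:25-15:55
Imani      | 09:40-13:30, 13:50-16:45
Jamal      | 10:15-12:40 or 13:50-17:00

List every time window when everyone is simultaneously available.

Quinn ∩ Lila: 09:30-10:30, 11:25-15:10.
Quinn ∩ Lila ∩ Freya: 10:20-10:30, 11:25-12:15, 13:40-15:10.
Quinn ∩ Lila ∩ Freya ∩ Kavya: 11:25-12:15, 13:40-15:10.
Quinn ∩ Lila ∩ Freya ∩ Kavya ∩ Imani: 11:25-12:15, 13:50-15:10.
Quinn ∩ Lila ∩ Freya ∩ Kavya ∩ Imani ∩ Jamal: 11:25-12:15, 13:50-15:10.
So the common availability across everyone is 11:25-12:15, 13:50-15:10.

11:25-12:15, 13:50-15:10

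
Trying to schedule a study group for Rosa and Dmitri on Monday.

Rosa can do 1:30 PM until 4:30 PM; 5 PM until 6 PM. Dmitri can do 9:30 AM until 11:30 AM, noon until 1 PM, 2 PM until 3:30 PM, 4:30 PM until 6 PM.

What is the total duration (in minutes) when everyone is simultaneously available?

150

Rosa ∩ Dmitri: 14:00-15:30, 17:00-18:00.
Summing the common windows: 90 + 60 = 150 minutes.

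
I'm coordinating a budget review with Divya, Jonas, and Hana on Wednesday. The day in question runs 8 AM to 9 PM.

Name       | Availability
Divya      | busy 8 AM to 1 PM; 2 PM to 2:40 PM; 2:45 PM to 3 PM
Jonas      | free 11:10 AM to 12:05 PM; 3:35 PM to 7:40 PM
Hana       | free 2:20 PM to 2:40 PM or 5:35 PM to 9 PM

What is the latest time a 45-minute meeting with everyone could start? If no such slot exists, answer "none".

Divya free: 13:00-14:00, 14:40-14:45, 15:00-21:00 (invert busy blocks within the working day).
Jonas free: 11:10-12:05, 15:35-19:40.
Hana free: 14:20-14:40, 17:35-21:00.
Divya ∩ Jonas: 15:35-19:40.
Divya ∩ Jonas ∩ Hana: 17:35-19:40.
The last common window of at least 45 minutes is 17:35-19:40; a 45-minute meeting can start as late as 18:55 and still end by 19:40.

18:55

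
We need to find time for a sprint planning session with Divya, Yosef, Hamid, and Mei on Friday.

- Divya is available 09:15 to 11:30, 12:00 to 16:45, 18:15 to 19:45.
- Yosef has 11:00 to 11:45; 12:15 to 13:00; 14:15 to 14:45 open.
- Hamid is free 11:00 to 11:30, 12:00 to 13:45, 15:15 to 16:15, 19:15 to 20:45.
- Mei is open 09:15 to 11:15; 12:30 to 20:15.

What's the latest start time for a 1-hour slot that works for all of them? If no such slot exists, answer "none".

none

Divya ∩ Yosef: 11:00-11:30, 12:15-13:00, 14:15-14:45.
Divya ∩ Yosef ∩ Hamid: 11:00-11:30, 12:15-13:00.
Divya ∩ Yosef ∩ Hamid ∩ Mei: 11:00-11:15, 12:30-13:00.
No common window is at least 60 minutes long.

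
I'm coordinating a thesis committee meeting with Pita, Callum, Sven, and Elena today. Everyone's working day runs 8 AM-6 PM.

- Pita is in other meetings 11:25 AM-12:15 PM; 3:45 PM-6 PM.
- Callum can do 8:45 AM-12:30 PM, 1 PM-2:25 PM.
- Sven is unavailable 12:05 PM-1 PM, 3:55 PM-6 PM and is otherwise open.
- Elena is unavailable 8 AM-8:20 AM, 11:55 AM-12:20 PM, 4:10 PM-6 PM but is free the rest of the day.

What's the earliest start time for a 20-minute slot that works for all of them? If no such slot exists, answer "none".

08:45

Pita free: 08:00-11:25, 12:15-15:45 (invert busy blocks within the working day).
Callum free: 08:45-12:30, 13:00-14:25.
Sven free: 08:00-12:05, 13:00-15:55 (invert busy blocks within the working day).
Elena free: 08:20-11:55, 12:20-16:10 (invert busy blocks within the working day).
Pita ∩ Callum: 08:45-11:25, 12:15-12:30, 13:00-14:25.
Pita ∩ Callum ∩ Sven: 08:45-11:25, 13:00-14:25.
Pita ∩ Callum ∩ Sven ∩ Elena: 08:45-11:25, 13:00-14:25.
The first common window of at least 20 minutes is 08:45-11:25, so the earliest start is 08:45.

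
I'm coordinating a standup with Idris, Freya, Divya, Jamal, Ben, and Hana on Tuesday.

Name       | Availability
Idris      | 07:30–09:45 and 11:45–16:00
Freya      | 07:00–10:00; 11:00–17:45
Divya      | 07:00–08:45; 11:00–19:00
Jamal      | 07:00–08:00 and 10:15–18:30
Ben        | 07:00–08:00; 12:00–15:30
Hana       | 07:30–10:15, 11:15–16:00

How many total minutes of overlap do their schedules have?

Idris ∩ Freya: 07:30-09:45, 11:45-16:00.
Idris ∩ Freya ∩ Divya: 07:30-08:45, 11:45-16:00.
Idris ∩ Freya ∩ Divya ∩ Jamal: 07:30-08:00, 11:45-16:00.
Idris ∩ Freya ∩ Divya ∩ Jamal ∩ Ben: 07:30-08:00, 12:00-15:30.
Idris ∩ Freya ∩ Divya ∩ Jamal ∩ Ben ∩ Hana: 07:30-08:00, 12:00-15:30.
Summing the common windows: 30 + 210 = 240 minutes.

240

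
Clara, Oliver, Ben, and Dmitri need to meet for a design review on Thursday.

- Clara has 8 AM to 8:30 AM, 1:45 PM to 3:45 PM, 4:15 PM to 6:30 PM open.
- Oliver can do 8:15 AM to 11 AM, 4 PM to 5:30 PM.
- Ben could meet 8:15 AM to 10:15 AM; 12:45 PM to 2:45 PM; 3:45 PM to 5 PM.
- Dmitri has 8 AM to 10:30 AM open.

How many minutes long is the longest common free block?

15

Clara ∩ Oliver: 08:15-08:30, 16:15-17:30.
Clara ∩ Oliver ∩ Ben: 08:15-08:30, 16:15-17:00.
Clara ∩ Oliver ∩ Ben ∩ Dmitri: 08:15-08:30.
So the common availability across everyone is 08:15-08:30.
The longest is 08:15-08:30 at 15 minutes.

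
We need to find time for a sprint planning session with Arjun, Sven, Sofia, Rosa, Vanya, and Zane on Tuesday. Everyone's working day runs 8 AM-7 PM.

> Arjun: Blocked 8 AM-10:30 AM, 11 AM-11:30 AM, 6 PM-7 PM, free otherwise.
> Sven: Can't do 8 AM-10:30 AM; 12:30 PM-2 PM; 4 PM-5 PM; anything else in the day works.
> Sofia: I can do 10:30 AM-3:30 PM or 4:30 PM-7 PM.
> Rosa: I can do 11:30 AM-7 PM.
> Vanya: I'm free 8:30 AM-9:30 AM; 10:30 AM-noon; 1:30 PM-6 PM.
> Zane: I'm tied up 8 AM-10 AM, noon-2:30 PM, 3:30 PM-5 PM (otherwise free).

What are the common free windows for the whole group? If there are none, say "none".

11:30-12:00, 14:30-15:30, 17:00-18:00

Arjun free: 10:30-11:00, 11:30-18:00 (invert busy blocks within the working day).
Sven free: 10:30-12:30, 14:00-16:00, 17:00-19:00 (invert busy blocks within the working day).
Sofia free: 10:30-15:30, 16:30-19:00.
Rosa free: 11:30-19:00.
Vanya free: 08:30-09:30, 10:30-12:00, 13:30-18:00.
Zane free: 10:00-12:00, 14:30-15:30, 17:00-19:00 (invert busy blocks within the working day).
Arjun ∩ Sven: 10:30-11:00, 11:30-12:30, 14:00-16:00, 17:00-18:00.
Arjun ∩ Sven ∩ Sofia: 10:30-11:00, 11:30-12:30, 14:00-15:30, 17:00-18:00.
Arjun ∩ Sven ∩ Sofia ∩ Rosa: 11:30-12:30, 14:00-15:30, 17:00-18:00.
Arjun ∩ Sven ∩ Sofia ∩ Rosa ∩ Vanya: 11:30-12:00, 14:00-15:30, 17:00-18:00.
Arjun ∩ Sven ∩ Sofia ∩ Rosa ∩ Vanya ∩ Zane: 11:30-12:00, 14:30-15:30, 17:00-18:00.
Those are the intersection windows.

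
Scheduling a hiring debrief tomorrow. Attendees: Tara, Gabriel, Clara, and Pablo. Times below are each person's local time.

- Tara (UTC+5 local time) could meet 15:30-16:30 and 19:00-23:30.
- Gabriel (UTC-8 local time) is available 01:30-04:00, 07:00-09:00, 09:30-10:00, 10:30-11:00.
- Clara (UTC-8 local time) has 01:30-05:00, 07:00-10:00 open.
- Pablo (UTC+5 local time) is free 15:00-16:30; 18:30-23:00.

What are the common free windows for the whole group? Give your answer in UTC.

10:30-11:30, 15:00-17:00, 17:30-18:00

Tara in UTC: 10:30-11:30, 14:00-18:30 (subtract 5h to convert from UTC+5).
Gabriel in UTC: 09:30-12:00, 15:00-17:00, 17:30-18:00, 18:30-19:00 (add 8h to convert from UTC-8).
Clara in UTC: 09:30-13:00, 15:00-18:00 (add 8h to convert from UTC-8).
Pablo in UTC: 10:00-11:30, 13:30-18:00 (subtract 5h to convert from UTC+5).
Tara ∩ Gabriel: 10:30-11:30, 15:00-17:00, 17:30-18:00.
Tara ∩ Gabriel ∩ Clara: 10:30-11:30, 15:00-17:00, 17:30-18:00.
Tara ∩ Gabriel ∩ Clara ∩ Pablo: 10:30-11:30, 15:00-17:00, 17:30-18:00.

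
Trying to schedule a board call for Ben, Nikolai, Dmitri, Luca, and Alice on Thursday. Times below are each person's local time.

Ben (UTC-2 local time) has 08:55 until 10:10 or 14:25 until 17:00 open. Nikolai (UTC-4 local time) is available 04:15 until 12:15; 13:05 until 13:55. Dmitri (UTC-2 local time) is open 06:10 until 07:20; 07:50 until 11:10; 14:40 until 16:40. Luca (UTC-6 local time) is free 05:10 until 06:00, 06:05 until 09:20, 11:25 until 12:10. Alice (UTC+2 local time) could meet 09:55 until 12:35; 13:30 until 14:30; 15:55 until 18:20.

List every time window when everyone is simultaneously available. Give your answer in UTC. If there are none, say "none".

Ben in UTC: 10:55-12:10, 16:25-19:00 (add 2h to convert from UTC-2).
Nikolai in UTC: 08:15-16:15, 17:05-17:55 (add 4h to convert from UTC-4).
Dmitri in UTC: 08:10-09:20, 09:50-13:10, 16:40-18:40 (add 2h to convert from UTC-2).
Luca in UTC: 11:10-12:00, 12:05-15:20, 17:25-18:10 (add 6h to convert from UTC-6).
Alice in UTC: 07:55-10:35, 11:30-12:30, 13:55-16:20 (subtract 2h to convert from UTC+2).
Ben ∩ Nikolai: 10:55-12:10, 17:05-17:55.
Ben ∩ Nikolai ∩ Dmitri: 10:55-12:10, 17:05-17:55.
Ben ∩ Nikolai ∩ Dmitri ∩ Luca: 11:10-12:00, 12:05-12:10, 17:25-17:55.
Ben ∩ Nikolai ∩ Dmitri ∩ Luca ∩ Alice: 11:30-12:00, 12:05-12:10.
Those are the intersection windows.

11:30-12:00, 12:05-12:10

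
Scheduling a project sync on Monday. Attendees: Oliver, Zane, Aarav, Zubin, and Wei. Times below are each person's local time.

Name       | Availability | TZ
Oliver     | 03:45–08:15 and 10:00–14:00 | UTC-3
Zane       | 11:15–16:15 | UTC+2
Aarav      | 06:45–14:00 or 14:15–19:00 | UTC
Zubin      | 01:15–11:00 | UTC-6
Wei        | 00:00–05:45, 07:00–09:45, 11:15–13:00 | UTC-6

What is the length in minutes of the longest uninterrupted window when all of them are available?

Oliver in UTC: 06:45-11:15, 13:00-17:00 (add 3h to convert from UTC-3).
Zane in UTC: 09:15-14:15 (subtract 2h to convert from UTC+2).
Aarav in UTC: 06:45-14:00, 14:15-19:00.
Zubin in UTC: 07:15-17:00 (add 6h to convert from UTC-6).
Wei in UTC: 06:00-11:45, 13:00-15:45, 17:15-19:00 (add 6h to convert from UTC-6).
Oliver ∩ Zane: 09:15-11:15, 13:00-14:15.
Oliver ∩ Zane ∩ Aarav: 09:15-11:15, 13:00-14:00.
Oliver ∩ Zane ∩ Aarav ∩ Zubin: 09:15-11:15, 13:00-14:00.
Oliver ∩ Zane ∩ Aarav ∩ Zubin ∩ Wei: 09:15-11:15, 13:00-14:00.
The longest is 09:15-11:15 at 120 minutes.

120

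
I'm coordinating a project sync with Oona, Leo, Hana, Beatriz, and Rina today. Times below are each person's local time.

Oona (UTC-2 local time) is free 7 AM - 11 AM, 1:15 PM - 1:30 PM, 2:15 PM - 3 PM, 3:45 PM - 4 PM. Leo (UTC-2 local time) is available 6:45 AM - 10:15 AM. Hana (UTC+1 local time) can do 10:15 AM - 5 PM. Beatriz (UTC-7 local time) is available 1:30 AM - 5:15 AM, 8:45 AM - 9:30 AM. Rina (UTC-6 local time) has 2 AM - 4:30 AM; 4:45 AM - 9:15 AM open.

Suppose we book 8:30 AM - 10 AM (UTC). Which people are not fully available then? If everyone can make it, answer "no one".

Hana, Leo, Oona

Oona in UTC: 09:00-13:00, 15:15-15:30, 16:15-17:00, 17:45-18:00 (add 2h to convert from UTC-2).
Leo in UTC: 08:45-12:15 (add 2h to convert from UTC-2).
Hana in UTC: 09:15-16:00 (subtract 1h to convert from UTC+1).
Beatriz in UTC: 08:30-12:15, 15:45-16:30 (add 7h to convert from UTC-7).
Rina in UTC: 08:00-10:30, 10:45-15:15 (add 6h to convert from UTC-6).
Oona: not fully free for 08:30-10:00. Leo: not fully free for 08:30-10:00. Hana: not fully free for 08:30-10:00. Beatriz: free for 08:30-10:00. Rina: free for 08:30-10:00.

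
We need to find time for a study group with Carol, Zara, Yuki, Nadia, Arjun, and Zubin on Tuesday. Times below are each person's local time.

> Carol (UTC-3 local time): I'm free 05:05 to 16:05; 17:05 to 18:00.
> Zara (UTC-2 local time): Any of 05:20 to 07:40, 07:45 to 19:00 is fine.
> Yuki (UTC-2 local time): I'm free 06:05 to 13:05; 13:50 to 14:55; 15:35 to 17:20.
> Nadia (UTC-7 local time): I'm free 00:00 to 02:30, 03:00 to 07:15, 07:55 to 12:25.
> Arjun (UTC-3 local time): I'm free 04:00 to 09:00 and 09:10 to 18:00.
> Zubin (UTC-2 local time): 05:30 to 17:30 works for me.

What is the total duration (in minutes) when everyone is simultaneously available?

495

Carol in UTC: 08:05-19:05, 20:05-21:00 (add 3h to convert from UTC-3).
Zara in UTC: 07:20-09:40, 09:45-21:00 (add 2h to convert from UTC-2).
Yuki in UTC: 08:05-15:05, 15:50-16:55, 17:35-19:20 (add 2h to convert from UTC-2).
Nadia in UTC: 07:00-09:30, 10:00-14:15, 14:55-19:25 (add 7h to convert from UTC-7).
Arjun in UTC: 07:00-12:00, 12:10-21:00 (add 3h to convert from UTC-3).
Zubin in UTC: 07:30-19:30 (add 2h to convert from UTC-2).
Carol ∩ Zara: 08:05-09:40, 09:45-19:05, 20:05-21:00.
Carol ∩ Zara ∩ Yuki: 08:05-09:40, 09:45-15:05, 15:50-16:55, 17:35-19:05.
Carol ∩ Zara ∩ Yuki ∩ Nadia: 08:05-09:30, 10:00-14:15, 14:55-15:05, 15:50-16:55, 17:35-19:05.
Carol ∩ Zara ∩ Yuki ∩ Nadia ∩ Arjun: 08:05-09:30, 10:00-12:00, 12:10-14:15, 14:55-15:05, 15:50-16:55, 17:35-19:05.
Carol ∩ Zara ∩ Yuki ∩ Nadia ∩ Arjun ∩ Zubin: 08:05-09:30, 10:00-12:00, 12:10-14:15, 14:55-15:05, 15:50-16:55, 17:35-19:05.
Summing the common windows: 85 + 120 + 125 + 10 + 65 + 90 = 495 minutes.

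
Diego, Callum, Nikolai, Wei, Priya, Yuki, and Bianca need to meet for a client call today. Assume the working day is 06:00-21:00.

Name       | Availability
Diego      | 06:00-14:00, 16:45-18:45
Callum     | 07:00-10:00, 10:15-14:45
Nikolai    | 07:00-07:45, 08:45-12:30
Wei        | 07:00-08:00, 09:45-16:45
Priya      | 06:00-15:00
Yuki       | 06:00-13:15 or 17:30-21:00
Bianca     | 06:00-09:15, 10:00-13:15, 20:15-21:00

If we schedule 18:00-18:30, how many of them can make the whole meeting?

Diego and Yuki can make the full 18:00-18:30 slot — that's 2.

2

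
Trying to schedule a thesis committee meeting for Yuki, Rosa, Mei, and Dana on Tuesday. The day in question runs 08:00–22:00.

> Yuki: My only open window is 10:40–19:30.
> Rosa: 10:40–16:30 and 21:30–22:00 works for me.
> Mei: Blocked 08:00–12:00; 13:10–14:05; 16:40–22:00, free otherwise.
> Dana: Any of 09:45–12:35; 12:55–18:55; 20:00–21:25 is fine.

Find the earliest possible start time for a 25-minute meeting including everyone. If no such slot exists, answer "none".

Yuki free: 10:40-19:30.
Rosa free: 10:40-16:30, 21:30-22:00.
Mei free: 12:00-13:10, 14:05-16:40 (invert busy blocks within the working day).
Dana free: 09:45-12:35, 12:55-18:55, 20:00-21:25.
Yuki ∩ Rosa: 10:40-16:30.
Yuki ∩ Rosa ∩ Mei: 12:00-13:10, 14:05-16:30.
Yuki ∩ Rosa ∩ Mei ∩ Dana: 12:00-12:35, 12:55-13:10, 14:05-16:30.
The first common window of at least 25 minutes is 12:00-12:35, so the earliest start is 12:00.

12:00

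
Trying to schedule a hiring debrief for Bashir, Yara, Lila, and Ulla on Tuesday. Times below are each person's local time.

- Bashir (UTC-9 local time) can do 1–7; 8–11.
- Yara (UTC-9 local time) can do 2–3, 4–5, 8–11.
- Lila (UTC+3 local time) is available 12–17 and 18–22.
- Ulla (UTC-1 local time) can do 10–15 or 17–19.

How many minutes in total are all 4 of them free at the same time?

180

Bashir in UTC: 10:00-16:00, 17:00-20:00 (add 9h to convert from UTC-9).
Yara in UTC: 11:00-12:00, 13:00-14:00, 17:00-20:00 (add 9h to convert from UTC-9).
Lila in UTC: 09:00-14:00, 15:00-19:00 (subtract 3h to convert from UTC+3).
Ulla in UTC: 11:00-16:00, 18:00-20:00 (add 1h to convert from UTC-1).
Bashir ∩ Yara: 11:00-12:00, 13:00-14:00, 17:00-20:00.
Bashir ∩ Yara ∩ Lila: 11:00-12:00, 13:00-14:00, 17:00-19:00.
Bashir ∩ Yara ∩ Lila ∩ Ulla: 11:00-12:00, 13:00-14:00, 18:00-19:00.
Those are the intersection windows.
Summing the common windows: 60 + 60 + 60 = 180 minutes.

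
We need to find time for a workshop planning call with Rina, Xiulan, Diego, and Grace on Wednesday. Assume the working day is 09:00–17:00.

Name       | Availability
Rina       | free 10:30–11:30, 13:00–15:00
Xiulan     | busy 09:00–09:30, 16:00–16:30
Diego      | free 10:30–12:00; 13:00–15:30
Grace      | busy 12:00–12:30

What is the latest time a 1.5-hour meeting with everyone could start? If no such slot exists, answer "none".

13:30

Rina free: 10:30-11:30, 13:00-15:00.
Xiulan free: 09:30-16:00, 16:30-17:00 (invert busy blocks within the working day).
Diego free: 10:30-12:00, 13:00-15:30.
Grace free: 09:00-12:00, 12:30-17:00 (invert busy blocks within the working day).
Rina ∩ Xiulan: 10:30-11:30, 13:00-15:00.
Rina ∩ Xiulan ∩ Diego: 10:30-11:30, 13:00-15:00.
Rina ∩ Xiulan ∩ Diego ∩ Grace: 10:30-11:30, 13:00-15:00.
The last common window of at least 90 minutes is 13:00-15:00; a 90-minute meeting can start as late as 13:30 and still end by 15:00.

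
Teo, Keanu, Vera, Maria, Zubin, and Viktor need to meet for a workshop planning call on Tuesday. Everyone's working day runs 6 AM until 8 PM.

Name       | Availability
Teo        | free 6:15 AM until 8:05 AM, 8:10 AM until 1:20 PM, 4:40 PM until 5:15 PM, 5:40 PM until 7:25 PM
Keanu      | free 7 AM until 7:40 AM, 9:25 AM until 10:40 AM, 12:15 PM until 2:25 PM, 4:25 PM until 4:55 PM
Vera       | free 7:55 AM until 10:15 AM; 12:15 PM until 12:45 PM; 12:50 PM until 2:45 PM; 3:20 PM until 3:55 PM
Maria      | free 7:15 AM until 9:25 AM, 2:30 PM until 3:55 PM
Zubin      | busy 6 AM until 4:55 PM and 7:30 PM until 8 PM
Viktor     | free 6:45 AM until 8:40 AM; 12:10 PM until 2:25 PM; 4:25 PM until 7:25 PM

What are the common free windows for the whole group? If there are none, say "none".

none

Teo free: 06:15-08:05, 08:10-13:20, 16:40-17:15, 17:40-19:25.
Keanu free: 07:00-07:40, 09:25-10:40, 12:15-14:25, 16:25-16:55.
Vera free: 07:55-10:15, 12:15-12:45, 12:50-14:45, 15:20-15:55.
Maria free: 07:15-09:25, 14:30-15:55.
Zubin free: 16:55-19:30 (invert busy blocks within the working day).
Viktor free: 06:45-08:40, 12:10-14:25, 16:25-19:25.
Teo ∩ Keanu: 07:00-07:40, 09:25-10:40, 12:15-13:20, 16:40-16:55.
Teo ∩ Keanu ∩ Vera: 09:25-10:15, 12:15-12:45, 12:50-13:20.
Teo ∩ Keanu ∩ Vera ∩ Maria: ∅.
Teo ∩ Keanu ∩ Vera ∩ Maria ∩ Zubin: ∅.
Teo ∩ Keanu ∩ Vera ∩ Maria ∩ Zubin ∩ Viktor: ∅.
There is no time when everyone is free.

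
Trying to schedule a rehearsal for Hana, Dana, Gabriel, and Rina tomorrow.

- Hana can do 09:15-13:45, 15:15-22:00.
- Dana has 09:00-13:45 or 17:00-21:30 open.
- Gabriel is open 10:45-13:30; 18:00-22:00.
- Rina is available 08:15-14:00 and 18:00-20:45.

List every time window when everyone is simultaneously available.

Hana ∩ Dana: 09:15-13:45, 17:00-21:30.
Hana ∩ Dana ∩ Gabriel: 10:45-13:30, 18:00-21:30.
Hana ∩ Dana ∩ Gabriel ∩ Rina: 10:45-13:30, 18:00-20:45.

10:45-13:30, 18:00-20:45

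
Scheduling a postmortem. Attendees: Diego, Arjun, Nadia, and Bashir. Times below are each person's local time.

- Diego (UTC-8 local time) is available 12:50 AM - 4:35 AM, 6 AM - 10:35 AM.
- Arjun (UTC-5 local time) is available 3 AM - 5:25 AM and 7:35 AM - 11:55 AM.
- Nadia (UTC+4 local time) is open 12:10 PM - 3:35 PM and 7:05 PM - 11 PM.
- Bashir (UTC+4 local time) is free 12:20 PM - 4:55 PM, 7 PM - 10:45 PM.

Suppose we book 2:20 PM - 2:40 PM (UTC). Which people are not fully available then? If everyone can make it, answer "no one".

Diego in UTC: 08:50-12:35, 14:00-18:35 (add 8h to convert from UTC-8).
Arjun in UTC: 08:00-10:25, 12:35-16:55 (add 5h to convert from UTC-5).
Nadia in UTC: 08:10-11:35, 15:05-19:00 (subtract 4h to convert from UTC+4).
Bashir in UTC: 08:20-12:55, 15:00-18:45 (subtract 4h to convert from UTC+4).
Diego: free for 14:20-14:40. Arjun: free for 14:20-14:40. Nadia: not fully free for 14:20-14:40. Bashir: not fully free for 14:20-14:40.

Bashir, Nadia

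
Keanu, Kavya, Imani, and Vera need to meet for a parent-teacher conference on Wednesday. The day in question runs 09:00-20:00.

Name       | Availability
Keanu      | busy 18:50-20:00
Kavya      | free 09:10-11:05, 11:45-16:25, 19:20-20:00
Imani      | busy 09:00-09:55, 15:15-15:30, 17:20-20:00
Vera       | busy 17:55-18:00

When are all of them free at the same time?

Keanu free: 09:00-18:50 (invert busy blocks within the working day).
Kavya free: 09:10-11:05, 11:45-16:25, 19:20-20:00.
Imani free: 09:55-15:15, 15:30-17:20 (invert busy blocks within the working day).
Vera free: 09:00-17:55, 18:00-20:00 (invert busy blocks within the working day).
Keanu ∩ Kavya: 09:10-11:05, 11:45-16:25.
Keanu ∩ Kavya ∩ Imani: 09:55-11:05, 11:45-15:15, 15:30-16:25.
Keanu ∩ Kavya ∩ Imani ∩ Vera: 09:55-11:05, 11:45-15:15, 15:30-16:25.

09:55-11:05, 11:45-15:15, 15:30-16:25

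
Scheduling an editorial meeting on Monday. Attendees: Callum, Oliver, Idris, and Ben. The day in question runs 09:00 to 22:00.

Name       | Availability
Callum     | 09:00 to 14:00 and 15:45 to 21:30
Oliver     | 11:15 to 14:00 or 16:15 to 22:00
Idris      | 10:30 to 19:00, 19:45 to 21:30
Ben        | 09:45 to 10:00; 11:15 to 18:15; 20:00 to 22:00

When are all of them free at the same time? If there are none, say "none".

Callum ∩ Oliver: 11:15-14:00, 16:15-21:30.
Callum ∩ Oliver ∩ Idris: 11:15-14:00, 16:15-19:00, 19:45-21:30.
Callum ∩ Oliver ∩ Idris ∩ Ben: 11:15-14:00, 16:15-18:15, 20:00-21:30.

11:15-14:00, 16:15-18:15, 20:00-21:30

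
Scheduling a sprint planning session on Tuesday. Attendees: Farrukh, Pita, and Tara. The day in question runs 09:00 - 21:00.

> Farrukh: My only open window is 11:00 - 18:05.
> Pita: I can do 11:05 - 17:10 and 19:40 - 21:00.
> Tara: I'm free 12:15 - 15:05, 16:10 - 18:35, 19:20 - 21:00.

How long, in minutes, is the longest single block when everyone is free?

170

Farrukh ∩ Pita: 11:05-17:10.
Farrukh ∩ Pita ∩ Tara: 12:15-15:05, 16:10-17:10.
The longest is 12:15-15:05 at 170 minutes.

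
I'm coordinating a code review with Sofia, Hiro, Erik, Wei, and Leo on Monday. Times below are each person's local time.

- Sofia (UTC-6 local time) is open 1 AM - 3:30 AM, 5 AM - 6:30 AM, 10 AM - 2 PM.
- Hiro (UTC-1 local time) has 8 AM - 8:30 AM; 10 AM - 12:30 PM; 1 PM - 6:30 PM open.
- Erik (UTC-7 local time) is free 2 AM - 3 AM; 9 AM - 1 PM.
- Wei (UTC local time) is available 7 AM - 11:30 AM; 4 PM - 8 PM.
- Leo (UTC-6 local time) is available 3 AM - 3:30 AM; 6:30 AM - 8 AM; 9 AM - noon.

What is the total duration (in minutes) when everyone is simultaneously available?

Sofia in UTC: 07:00-09:30, 11:00-12:30, 16:00-20:00 (add 6h to convert from UTC-6).
Hiro in UTC: 09:00-09:30, 11:00-13:30, 14:00-19:30 (add 1h to convert from UTC-1).
Erik in UTC: 09:00-10:00, 16:00-20:00 (add 7h to convert from UTC-7).
Wei in UTC: 07:00-11:30, 16:00-20:00.
Leo in UTC: 09:00-09:30, 12:30-14:00, 15:00-18:00 (add 6h to convert from UTC-6).
Sofia ∩ Hiro: 09:00-09:30, 11:00-12:30, 16:00-19:30.
Sofia ∩ Hiro ∩ Erik: 09:00-09:30, 16:00-19:30.
Sofia ∩ Hiro ∩ Erik ∩ Wei: 09:00-09:30, 16:00-19:30.
Sofia ∩ Hiro ∩ Erik ∩ Wei ∩ Leo: 09:00-09:30, 16:00-18:00.
Summing the common windows: 30 + 120 = 150 minutes.

150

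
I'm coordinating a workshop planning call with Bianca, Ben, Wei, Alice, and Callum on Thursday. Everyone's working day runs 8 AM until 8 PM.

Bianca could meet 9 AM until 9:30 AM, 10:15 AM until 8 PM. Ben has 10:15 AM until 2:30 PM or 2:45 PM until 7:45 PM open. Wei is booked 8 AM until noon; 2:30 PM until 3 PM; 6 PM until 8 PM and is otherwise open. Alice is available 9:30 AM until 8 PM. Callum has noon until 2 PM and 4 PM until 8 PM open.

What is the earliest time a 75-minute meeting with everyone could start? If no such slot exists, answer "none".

Bianca free: 09:00-09:30, 10:15-20:00.
Ben free: 10:15-14:30, 14:45-19:45.
Wei free: 12:00-14:30, 15:00-18:00 (invert busy blocks within the working day).
Alice free: 09:30-20:00.
Callum free: 12:00-14:00, 16:00-20:00.
Bianca ∩ Ben: 10:15-14:30, 14:45-19:45.
Bianca ∩ Ben ∩ Wei: 12:00-14:30, 15:00-18:00.
Bianca ∩ Ben ∩ Wei ∩ Alice: 12:00-14:30, 15:00-18:00.
Bianca ∩ Ben ∩ Wei ∩ Alice ∩ Callum: 12:00-14:00, 16:00-18:00.
The first common window of at least 75 minutes is 12:00-14:00, so the earliest start is 12:00.

12:00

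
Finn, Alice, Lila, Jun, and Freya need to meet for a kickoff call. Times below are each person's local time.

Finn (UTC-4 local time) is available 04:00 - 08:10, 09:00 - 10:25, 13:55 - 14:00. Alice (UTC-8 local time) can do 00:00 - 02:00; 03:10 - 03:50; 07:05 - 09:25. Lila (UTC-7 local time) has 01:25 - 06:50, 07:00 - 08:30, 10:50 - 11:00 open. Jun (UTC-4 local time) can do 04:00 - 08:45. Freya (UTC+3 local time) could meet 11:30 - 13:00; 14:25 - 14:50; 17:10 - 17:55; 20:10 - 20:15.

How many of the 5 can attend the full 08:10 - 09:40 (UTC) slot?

3

Finn in UTC: 08:00-12:10, 13:00-14:25, 17:55-18:00 (add 4h to convert from UTC-4).
Alice in UTC: 08:00-10:00, 11:10-11:50, 15:05-17:25 (add 8h to convert from UTC-8).
Lila in UTC: 08:25-13:50, 14:00-15:30, 17:50-18:00 (add 7h to convert from UTC-7).
Jun in UTC: 08:00-12:45 (add 4h to convert from UTC-4).
Freya in UTC: 08:30-10:00, 11:25-11:50, 14:10-14:55, 17:10-17:15 (subtract 3h to convert from UTC+3).
Finn, Alice, and Jun can make the full 08:10-09:40 slot — that's 3.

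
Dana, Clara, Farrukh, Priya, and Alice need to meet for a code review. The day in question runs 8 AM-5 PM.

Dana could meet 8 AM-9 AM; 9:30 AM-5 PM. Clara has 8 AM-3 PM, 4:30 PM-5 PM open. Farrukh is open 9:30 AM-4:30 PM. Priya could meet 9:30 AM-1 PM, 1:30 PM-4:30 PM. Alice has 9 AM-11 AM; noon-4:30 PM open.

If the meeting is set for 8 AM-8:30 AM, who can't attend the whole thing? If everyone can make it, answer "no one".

Dana: free for 08:00-08:30. Clara: free for 08:00-08:30. Farrukh: not fully free for 08:00-08:30. Priya: not fully free for 08:00-08:30. Alice: not fully free for 08:00-08:30.

Alice, Farrukh, Priya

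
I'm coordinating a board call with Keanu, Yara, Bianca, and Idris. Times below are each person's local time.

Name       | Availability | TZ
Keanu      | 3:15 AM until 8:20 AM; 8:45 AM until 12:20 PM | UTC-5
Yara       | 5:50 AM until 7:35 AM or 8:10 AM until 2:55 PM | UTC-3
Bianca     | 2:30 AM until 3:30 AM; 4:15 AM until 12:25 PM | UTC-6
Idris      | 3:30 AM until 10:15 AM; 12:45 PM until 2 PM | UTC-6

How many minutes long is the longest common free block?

Keanu in UTC: 08:15-13:20, 13:45-17:20 (add 5h to convert from UTC-5).
Yara in UTC: 08:50-10:35, 11:10-17:55 (add 3h to convert from UTC-3).
Bianca in UTC: 08:30-09:30, 10:15-18:25 (add 6h to convert from UTC-6).
Idris in UTC: 09:30-16:15, 18:45-20:00 (add 6h to convert from UTC-6).
Keanu ∩ Yara: 08:50-10:35, 11:10-13:20, 13:45-17:20.
Keanu ∩ Yara ∩ Bianca: 08:50-09:30, 10:15-10:35, 11:10-13:20, 13:45-17:20.
Keanu ∩ Yara ∩ Bianca ∩ Idris: 10:15-10:35, 11:10-13:20, 13:45-16:15.
Those are the intersection windows.
The longest is 13:45-16:15 at 150 minutes.

150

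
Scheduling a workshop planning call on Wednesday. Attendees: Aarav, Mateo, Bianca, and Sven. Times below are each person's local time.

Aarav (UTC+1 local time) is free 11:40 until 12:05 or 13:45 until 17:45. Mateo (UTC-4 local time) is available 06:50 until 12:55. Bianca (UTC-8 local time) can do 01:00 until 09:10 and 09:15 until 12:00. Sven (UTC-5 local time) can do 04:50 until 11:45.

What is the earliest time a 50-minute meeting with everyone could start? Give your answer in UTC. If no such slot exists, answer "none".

Aarav in UTC: 10:40-11:05, 12:45-16:45 (subtract 1h to convert from UTC+1).
Mateo in UTC: 10:50-16:55 (add 4h to convert from UTC-4).
Bianca in UTC: 09:00-17:10, 17:15-20:00 (add 8h to convert from UTC-8).
Sven in UTC: 09:50-16:45 (add 5h to convert from UTC-5).
Aarav ∩ Mateo: 10:50-11:05, 12:45-16:45.
Aarav ∩ Mateo ∩ Bianca: 10:50-11:05, 12:45-16:45.
Aarav ∩ Mateo ∩ Bianca ∩ Sven: 10:50-11:05, 12:45-16:45.
Those are the intersection windows.
The first common window of at least 50 minutes is 12:45-16:45, so the earliest start is 12:45.

12:45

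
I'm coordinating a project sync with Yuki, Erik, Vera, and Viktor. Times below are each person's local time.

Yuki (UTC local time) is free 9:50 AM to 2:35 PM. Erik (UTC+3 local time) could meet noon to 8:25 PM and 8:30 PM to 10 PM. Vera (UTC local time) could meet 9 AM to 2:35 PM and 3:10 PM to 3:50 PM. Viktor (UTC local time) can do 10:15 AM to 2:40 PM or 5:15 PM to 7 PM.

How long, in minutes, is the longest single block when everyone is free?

Yuki in UTC: 09:50-14:35.
Erik in UTC: 09:00-17:25, 17:30-19:00 (subtract 3h to convert from UTC+3).
Vera in UTC: 09:00-14:35, 15:10-15:50.
Viktor in UTC: 10:15-14:40, 17:15-19:00.
Yuki ∩ Erik: 09:50-14:35.
Yuki ∩ Erik ∩ Vera: 09:50-14:35.
Yuki ∩ Erik ∩ Vera ∩ Viktor: 10:15-14:35.
So the common availability across everyone is 10:15-14:35.
The longest is 10:15-14:35 at 260 minutes.

260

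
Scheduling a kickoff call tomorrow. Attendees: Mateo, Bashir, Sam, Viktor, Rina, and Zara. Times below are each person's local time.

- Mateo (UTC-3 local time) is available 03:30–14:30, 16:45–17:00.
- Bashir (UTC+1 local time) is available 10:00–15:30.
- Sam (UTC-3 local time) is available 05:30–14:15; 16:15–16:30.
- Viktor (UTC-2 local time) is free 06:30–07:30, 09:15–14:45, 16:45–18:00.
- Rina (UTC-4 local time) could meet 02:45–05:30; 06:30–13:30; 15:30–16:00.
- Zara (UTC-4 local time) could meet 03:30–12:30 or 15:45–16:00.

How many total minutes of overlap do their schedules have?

Mateo in UTC: 06:30-17:30, 19:45-20:00 (add 3h to convert from UTC-3).
Bashir in UTC: 09:00-14:30 (subtract 1h to convert from UTC+1).
Sam in UTC: 08:30-17:15, 19:15-19:30 (add 3h to convert from UTC-3).
Viktor in UTC: 08:30-09:30, 11:15-16:45, 18:45-20:00 (add 2h to convert from UTC-2).
Rina in UTC: 06:45-09:30, 10:30-17:30, 19:30-20:00 (add 4h to convert from UTC-4).
Zara in UTC: 07:30-16:30, 19:45-20:00 (add 4h to convert from UTC-4).
Mateo ∩ Bashir: 09:00-14:30.
Mateo ∩ Bashir ∩ Sam: 09:00-14:30.
Mateo ∩ Bashir ∩ Sam ∩ Viktor: 09:00-09:30, 11:15-14:30.
Mateo ∩ Bashir ∩ Sam ∩ Viktor ∩ Rina: 09:00-09:30, 11:15-14:30.
Mateo ∩ Bashir ∩ Sam ∩ Viktor ∩ Rina ∩ Zara: 09:00-09:30, 11:15-14:30.
Summing the common windows: 30 + 195 = 225 minutes.

225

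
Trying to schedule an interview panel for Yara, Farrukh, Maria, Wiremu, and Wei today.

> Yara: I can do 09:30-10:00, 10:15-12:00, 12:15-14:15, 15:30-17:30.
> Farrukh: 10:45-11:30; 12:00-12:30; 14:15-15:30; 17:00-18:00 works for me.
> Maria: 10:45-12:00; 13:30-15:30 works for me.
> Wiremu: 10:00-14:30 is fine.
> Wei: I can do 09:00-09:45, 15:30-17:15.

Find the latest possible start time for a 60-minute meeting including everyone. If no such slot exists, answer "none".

none

Yara ∩ Farrukh: 10:45-11:30, 12:15-12:30, 17:00-17:30.
Yara ∩ Farrukh ∩ Maria: 10:45-11:30.
Yara ∩ Farrukh ∩ Maria ∩ Wiremu: 10:45-11:30.
Yara ∩ Farrukh ∩ Maria ∩ Wiremu ∩ Wei: ∅.
There is no time when everyone is free.
No common window is at least 60 minutes long.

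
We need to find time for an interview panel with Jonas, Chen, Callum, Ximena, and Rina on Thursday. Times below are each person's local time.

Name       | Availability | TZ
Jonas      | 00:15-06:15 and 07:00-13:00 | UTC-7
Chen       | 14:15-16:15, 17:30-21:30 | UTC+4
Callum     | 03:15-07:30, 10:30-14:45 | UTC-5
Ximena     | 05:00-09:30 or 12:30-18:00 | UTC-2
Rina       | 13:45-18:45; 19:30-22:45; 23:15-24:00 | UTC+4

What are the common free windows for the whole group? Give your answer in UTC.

10:15-11:30, 15:30-17:30

Jonas in UTC: 07:15-13:15, 14:00-20:00 (add 7h to convert from UTC-7).
Chen in UTC: 10:15-12:15, 13:30-17:30 (subtract 4h to convert from UTC+4).
Callum in UTC: 08:15-12:30, 15:30-19:45 (add 5h to convert from UTC-5).
Ximena in UTC: 07:00-11:30, 14:30-20:00 (add 2h to convert from UTC-2).
Rina in UTC: 09:45-14:45, 15:30-18:45, 19:15-20:00 (subtract 4h to convert from UTC+4).
Jonas ∩ Chen: 10:15-12:15, 14:00-17:30.
Jonas ∩ Chen ∩ Callum: 10:15-12:15, 15:30-17:30.
Jonas ∩ Chen ∩ Callum ∩ Ximena: 10:15-11:30, 15:30-17:30.
Jonas ∩ Chen ∩ Callum ∩ Ximena ∩ Rina: 10:15-11:30, 15:30-17:30.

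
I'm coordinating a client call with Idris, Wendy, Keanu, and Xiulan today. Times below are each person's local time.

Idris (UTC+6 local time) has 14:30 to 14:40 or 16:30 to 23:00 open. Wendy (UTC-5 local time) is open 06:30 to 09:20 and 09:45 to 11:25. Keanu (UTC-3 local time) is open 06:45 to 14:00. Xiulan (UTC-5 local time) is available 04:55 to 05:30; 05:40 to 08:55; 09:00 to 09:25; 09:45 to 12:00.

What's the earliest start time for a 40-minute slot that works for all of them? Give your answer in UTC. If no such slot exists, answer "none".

Idris in UTC: 08:30-08:40, 10:30-17:00 (subtract 6h to convert from UTC+6).
Wendy in UTC: 11:30-14:20, 14:45-16:25 (add 5h to convert from UTC-5).
Keanu in UTC: 09:45-17:00 (add 3h to convert from UTC-3).
Xiulan in UTC: 09:55-10:30, 10:40-13:55, 14:00-14:25, 14:45-17:00 (add 5h to convert from UTC-5).
Idris ∩ Wendy: 11:30-14:20, 14:45-16:25.
Idris ∩ Wendy ∩ Keanu: 11:30-14:20, 14:45-16:25.
Idris ∩ Wendy ∩ Keanu ∩ Xiulan: 11:30-13:55, 14:00-14:20, 14:45-16:25.
The first common window of at least 40 minutes is 11:30-13:55, so the earliest start is 11:30.

11:30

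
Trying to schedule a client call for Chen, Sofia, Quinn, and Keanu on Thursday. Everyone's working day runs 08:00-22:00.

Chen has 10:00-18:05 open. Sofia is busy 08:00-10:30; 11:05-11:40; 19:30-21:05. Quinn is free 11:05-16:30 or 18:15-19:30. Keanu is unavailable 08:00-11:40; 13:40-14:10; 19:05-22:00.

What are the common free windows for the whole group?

11:40-13:40, 14:10-16:30

Chen free: 10:00-18:05.
Sofia free: 10:30-11:05, 11:40-19:30, 21:05-22:00 (invert busy blocks within the working day).
Quinn free: 11:05-16:30, 18:15-19:30.
Keanu free: 11:40-13:40, 14:10-19:05 (invert busy blocks within the working day).
Chen ∩ Sofia: 10:30-11:05, 11:40-18:05.
Chen ∩ Sofia ∩ Quinn: 11:40-16:30.
Chen ∩ Sofia ∩ Quinn ∩ Keanu: 11:40-13:40, 14:10-16:30.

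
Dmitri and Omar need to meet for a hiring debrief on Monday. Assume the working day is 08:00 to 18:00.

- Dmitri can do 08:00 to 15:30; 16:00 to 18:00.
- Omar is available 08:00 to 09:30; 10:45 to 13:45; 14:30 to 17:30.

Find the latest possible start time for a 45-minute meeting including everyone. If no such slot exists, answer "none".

16:45

Dmitri ∩ Omar: 08:00-09:30, 10:45-13:45, 14:30-15:30, 16:00-17:30.
The last common window of at least 45 minutes is 16:00-17:30; a 45-minute meeting can start as late as 16:45 and still end by 17:30.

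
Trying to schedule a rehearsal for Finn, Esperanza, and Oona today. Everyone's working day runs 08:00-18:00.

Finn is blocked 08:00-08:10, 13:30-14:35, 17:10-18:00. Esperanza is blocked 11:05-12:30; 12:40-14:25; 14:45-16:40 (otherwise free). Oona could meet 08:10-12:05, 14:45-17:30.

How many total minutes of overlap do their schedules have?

205

Finn free: 08:10-13:30, 14:35-17:10 (invert busy blocks within the working day).
Esperanza free: 08:00-11:05, 12:30-12:40, 14:25-14:45, 16:40-18:00 (invert busy blocks within the working day).
Oona free: 08:10-12:05, 14:45-17:30.
Finn ∩ Esperanza: 08:10-11:05, 12:30-12:40, 14:35-14:45, 16:40-17:10.
Finn ∩ Esperanza ∩ Oona: 08:10-11:05, 16:40-17:10.
So the common availability across everyone is 08:10-11:05, 16:40-17:10.
Summing the common windows: 175 + 30 = 205 minutes.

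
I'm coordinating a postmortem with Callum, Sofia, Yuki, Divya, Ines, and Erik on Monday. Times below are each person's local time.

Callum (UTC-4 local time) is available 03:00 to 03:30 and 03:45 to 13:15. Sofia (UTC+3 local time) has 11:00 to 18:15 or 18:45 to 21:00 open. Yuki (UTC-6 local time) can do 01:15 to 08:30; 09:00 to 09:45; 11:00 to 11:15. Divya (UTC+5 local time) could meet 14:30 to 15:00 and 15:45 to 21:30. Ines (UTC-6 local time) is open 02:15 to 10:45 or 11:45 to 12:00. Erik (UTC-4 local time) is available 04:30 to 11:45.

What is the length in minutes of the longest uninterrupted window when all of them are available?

225

Callum in UTC: 07:00-07:30, 07:45-17:15 (add 4h to convert from UTC-4).
Sofia in UTC: 08:00-15:15, 15:45-18:00 (subtract 3h to convert from UTC+3).
Yuki in UTC: 07:15-14:30, 15:00-15:45, 17:00-17:15 (add 6h to convert from UTC-6).
Divya in UTC: 09:30-10:00, 10:45-16:30 (subtract 5h to convert from UTC+5).
Ines in UTC: 08:15-16:45, 17:45-18:00 (add 6h to convert from UTC-6).
Erik in UTC: 08:30-15:45 (add 4h to convert from UTC-4).
Callum ∩ Sofia: 08:00-15:15, 15:45-17:15.
Callum ∩ Sofia ∩ Yuki: 08:00-14:30, 15:00-15:15, 17:00-17:15.
Callum ∩ Sofia ∩ Yuki ∩ Divya: 09:30-10:00, 10:45-14:30, 15:00-15:15.
Callum ∩ Sofia ∩ Yuki ∩ Divya ∩ Ines: 09:30-10:00, 10:45-14:30, 15:00-15:15.
Callum ∩ Sofia ∩ Yuki ∩ Divya ∩ Ines ∩ Erik: 09:30-10:00, 10:45-14:30, 15:00-15:15.
The longest is 10:45-14:30 at 225 minutes.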